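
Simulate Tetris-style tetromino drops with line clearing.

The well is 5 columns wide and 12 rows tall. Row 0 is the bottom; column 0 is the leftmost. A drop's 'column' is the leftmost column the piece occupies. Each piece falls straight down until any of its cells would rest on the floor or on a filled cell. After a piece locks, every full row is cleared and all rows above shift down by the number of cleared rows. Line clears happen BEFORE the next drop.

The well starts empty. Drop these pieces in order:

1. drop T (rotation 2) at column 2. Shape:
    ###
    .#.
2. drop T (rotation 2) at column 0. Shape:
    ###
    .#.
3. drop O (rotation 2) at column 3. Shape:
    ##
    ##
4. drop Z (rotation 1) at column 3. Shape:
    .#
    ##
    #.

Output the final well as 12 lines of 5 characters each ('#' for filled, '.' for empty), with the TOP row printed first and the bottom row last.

Drop 1: T rot2 at col 2 lands with bottom-row=0; cleared 0 line(s) (total 0); column heights now [0 0 2 2 2], max=2
Drop 2: T rot2 at col 0 lands with bottom-row=1; cleared 0 line(s) (total 0); column heights now [3 3 3 2 2], max=3
Drop 3: O rot2 at col 3 lands with bottom-row=2; cleared 1 line(s) (total 1); column heights now [0 2 2 3 3], max=3
Drop 4: Z rot1 at col 3 lands with bottom-row=3; cleared 0 line(s) (total 1); column heights now [0 2 2 5 6], max=6

Answer: .....
.....
.....
.....
.....
.....
....#
...##
...#.
...##
.####
...#.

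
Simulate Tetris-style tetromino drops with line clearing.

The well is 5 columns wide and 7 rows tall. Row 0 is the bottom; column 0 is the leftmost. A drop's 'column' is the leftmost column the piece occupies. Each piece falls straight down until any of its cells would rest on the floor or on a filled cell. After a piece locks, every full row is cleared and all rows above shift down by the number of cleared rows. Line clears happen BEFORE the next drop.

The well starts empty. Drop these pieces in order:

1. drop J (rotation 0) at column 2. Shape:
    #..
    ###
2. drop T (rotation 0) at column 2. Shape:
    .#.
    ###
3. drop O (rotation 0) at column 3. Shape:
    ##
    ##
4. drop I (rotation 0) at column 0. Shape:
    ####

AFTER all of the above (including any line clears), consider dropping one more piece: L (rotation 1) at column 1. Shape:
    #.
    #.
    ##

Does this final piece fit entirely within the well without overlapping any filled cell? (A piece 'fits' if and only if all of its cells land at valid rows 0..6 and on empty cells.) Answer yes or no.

Answer: no

Derivation:
Drop 1: J rot0 at col 2 lands with bottom-row=0; cleared 0 line(s) (total 0); column heights now [0 0 2 1 1], max=2
Drop 2: T rot0 at col 2 lands with bottom-row=2; cleared 0 line(s) (total 0); column heights now [0 0 3 4 3], max=4
Drop 3: O rot0 at col 3 lands with bottom-row=4; cleared 0 line(s) (total 0); column heights now [0 0 3 6 6], max=6
Drop 4: I rot0 at col 0 lands with bottom-row=6; cleared 0 line(s) (total 0); column heights now [7 7 7 7 6], max=7
Test piece L rot1 at col 1 (width 2): heights before test = [7 7 7 7 6]; fits = False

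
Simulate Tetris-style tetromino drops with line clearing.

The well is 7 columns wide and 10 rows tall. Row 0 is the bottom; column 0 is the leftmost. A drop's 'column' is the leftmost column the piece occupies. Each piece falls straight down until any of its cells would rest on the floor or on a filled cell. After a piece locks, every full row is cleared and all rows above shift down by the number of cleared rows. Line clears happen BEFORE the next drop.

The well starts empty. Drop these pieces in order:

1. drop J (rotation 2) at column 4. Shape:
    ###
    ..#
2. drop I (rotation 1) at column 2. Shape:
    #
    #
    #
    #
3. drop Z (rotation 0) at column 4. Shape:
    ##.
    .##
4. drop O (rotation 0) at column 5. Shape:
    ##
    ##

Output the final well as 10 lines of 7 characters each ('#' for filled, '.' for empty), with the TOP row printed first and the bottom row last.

Drop 1: J rot2 at col 4 lands with bottom-row=0; cleared 0 line(s) (total 0); column heights now [0 0 0 0 2 2 2], max=2
Drop 2: I rot1 at col 2 lands with bottom-row=0; cleared 0 line(s) (total 0); column heights now [0 0 4 0 2 2 2], max=4
Drop 3: Z rot0 at col 4 lands with bottom-row=2; cleared 0 line(s) (total 0); column heights now [0 0 4 0 4 4 3], max=4
Drop 4: O rot0 at col 5 lands with bottom-row=4; cleared 0 line(s) (total 0); column heights now [0 0 4 0 4 6 6], max=6

Answer: .......
.......
.......
.......
.....##
.....##
..#.##.
..#..##
..#.###
..#...#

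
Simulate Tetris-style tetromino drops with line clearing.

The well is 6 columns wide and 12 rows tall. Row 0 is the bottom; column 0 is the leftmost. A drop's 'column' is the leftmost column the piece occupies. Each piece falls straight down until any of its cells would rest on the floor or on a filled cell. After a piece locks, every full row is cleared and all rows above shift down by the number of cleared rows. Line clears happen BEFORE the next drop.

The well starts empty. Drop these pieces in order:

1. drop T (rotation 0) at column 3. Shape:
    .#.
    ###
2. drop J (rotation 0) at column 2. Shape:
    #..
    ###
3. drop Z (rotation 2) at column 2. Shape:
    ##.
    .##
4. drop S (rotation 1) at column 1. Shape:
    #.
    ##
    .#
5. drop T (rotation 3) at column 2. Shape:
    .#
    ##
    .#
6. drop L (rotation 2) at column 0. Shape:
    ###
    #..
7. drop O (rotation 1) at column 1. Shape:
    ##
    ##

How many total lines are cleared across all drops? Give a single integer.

Answer: 0

Derivation:
Drop 1: T rot0 at col 3 lands with bottom-row=0; cleared 0 line(s) (total 0); column heights now [0 0 0 1 2 1], max=2
Drop 2: J rot0 at col 2 lands with bottom-row=2; cleared 0 line(s) (total 0); column heights now [0 0 4 3 3 1], max=4
Drop 3: Z rot2 at col 2 lands with bottom-row=3; cleared 0 line(s) (total 0); column heights now [0 0 5 5 4 1], max=5
Drop 4: S rot1 at col 1 lands with bottom-row=5; cleared 0 line(s) (total 0); column heights now [0 8 7 5 4 1], max=8
Drop 5: T rot3 at col 2 lands with bottom-row=6; cleared 0 line(s) (total 0); column heights now [0 8 8 9 4 1], max=9
Drop 6: L rot2 at col 0 lands with bottom-row=7; cleared 0 line(s) (total 0); column heights now [9 9 9 9 4 1], max=9
Drop 7: O rot1 at col 1 lands with bottom-row=9; cleared 0 line(s) (total 0); column heights now [9 11 11 9 4 1], max=11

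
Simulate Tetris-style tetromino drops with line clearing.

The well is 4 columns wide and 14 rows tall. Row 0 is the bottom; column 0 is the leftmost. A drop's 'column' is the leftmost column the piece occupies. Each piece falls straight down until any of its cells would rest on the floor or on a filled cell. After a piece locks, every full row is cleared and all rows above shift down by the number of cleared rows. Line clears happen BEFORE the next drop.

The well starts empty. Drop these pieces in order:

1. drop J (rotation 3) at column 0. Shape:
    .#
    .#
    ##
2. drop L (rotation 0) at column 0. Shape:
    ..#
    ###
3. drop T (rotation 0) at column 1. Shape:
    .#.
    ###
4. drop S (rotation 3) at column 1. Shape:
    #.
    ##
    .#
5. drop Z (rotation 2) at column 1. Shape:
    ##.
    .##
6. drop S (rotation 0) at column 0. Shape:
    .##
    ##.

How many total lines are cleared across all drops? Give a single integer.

Answer: 0

Derivation:
Drop 1: J rot3 at col 0 lands with bottom-row=0; cleared 0 line(s) (total 0); column heights now [1 3 0 0], max=3
Drop 2: L rot0 at col 0 lands with bottom-row=3; cleared 0 line(s) (total 0); column heights now [4 4 5 0], max=5
Drop 3: T rot0 at col 1 lands with bottom-row=5; cleared 0 line(s) (total 0); column heights now [4 6 7 6], max=7
Drop 4: S rot3 at col 1 lands with bottom-row=7; cleared 0 line(s) (total 0); column heights now [4 10 9 6], max=10
Drop 5: Z rot2 at col 1 lands with bottom-row=9; cleared 0 line(s) (total 0); column heights now [4 11 11 10], max=11
Drop 6: S rot0 at col 0 lands with bottom-row=11; cleared 0 line(s) (total 0); column heights now [12 13 13 10], max=13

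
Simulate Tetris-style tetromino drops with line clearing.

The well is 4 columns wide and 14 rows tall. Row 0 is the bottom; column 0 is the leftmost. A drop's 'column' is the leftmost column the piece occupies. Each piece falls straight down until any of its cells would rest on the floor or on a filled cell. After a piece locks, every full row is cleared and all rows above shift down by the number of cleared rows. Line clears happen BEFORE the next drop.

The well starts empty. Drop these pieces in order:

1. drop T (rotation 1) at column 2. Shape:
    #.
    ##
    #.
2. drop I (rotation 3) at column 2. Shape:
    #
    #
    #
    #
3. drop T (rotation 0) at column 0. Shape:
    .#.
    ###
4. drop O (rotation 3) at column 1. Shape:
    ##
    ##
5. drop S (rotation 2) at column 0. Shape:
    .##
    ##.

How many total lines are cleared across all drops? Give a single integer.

Drop 1: T rot1 at col 2 lands with bottom-row=0; cleared 0 line(s) (total 0); column heights now [0 0 3 2], max=3
Drop 2: I rot3 at col 2 lands with bottom-row=3; cleared 0 line(s) (total 0); column heights now [0 0 7 2], max=7
Drop 3: T rot0 at col 0 lands with bottom-row=7; cleared 0 line(s) (total 0); column heights now [8 9 8 2], max=9
Drop 4: O rot3 at col 1 lands with bottom-row=9; cleared 0 line(s) (total 0); column heights now [8 11 11 2], max=11
Drop 5: S rot2 at col 0 lands with bottom-row=11; cleared 0 line(s) (total 0); column heights now [12 13 13 2], max=13

Answer: 0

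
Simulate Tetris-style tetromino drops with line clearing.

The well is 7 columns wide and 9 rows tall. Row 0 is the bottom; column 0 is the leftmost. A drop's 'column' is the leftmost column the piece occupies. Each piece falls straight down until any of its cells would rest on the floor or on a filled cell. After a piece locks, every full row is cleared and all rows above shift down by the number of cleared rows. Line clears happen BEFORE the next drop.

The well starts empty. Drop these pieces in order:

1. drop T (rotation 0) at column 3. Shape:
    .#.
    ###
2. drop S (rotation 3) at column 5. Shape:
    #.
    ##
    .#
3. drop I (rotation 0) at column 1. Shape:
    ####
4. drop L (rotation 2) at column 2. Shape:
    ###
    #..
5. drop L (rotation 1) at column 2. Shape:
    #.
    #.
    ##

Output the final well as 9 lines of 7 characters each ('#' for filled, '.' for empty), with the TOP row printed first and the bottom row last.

Answer: .......
..#....
..#....
..##...
..###..
..#....
.#####.
....###
...####

Derivation:
Drop 1: T rot0 at col 3 lands with bottom-row=0; cleared 0 line(s) (total 0); column heights now [0 0 0 1 2 1 0], max=2
Drop 2: S rot3 at col 5 lands with bottom-row=0; cleared 0 line(s) (total 0); column heights now [0 0 0 1 2 3 2], max=3
Drop 3: I rot0 at col 1 lands with bottom-row=2; cleared 0 line(s) (total 0); column heights now [0 3 3 3 3 3 2], max=3
Drop 4: L rot2 at col 2 lands with bottom-row=3; cleared 0 line(s) (total 0); column heights now [0 3 5 5 5 3 2], max=5
Drop 5: L rot1 at col 2 lands with bottom-row=5; cleared 0 line(s) (total 0); column heights now [0 3 8 6 5 3 2], max=8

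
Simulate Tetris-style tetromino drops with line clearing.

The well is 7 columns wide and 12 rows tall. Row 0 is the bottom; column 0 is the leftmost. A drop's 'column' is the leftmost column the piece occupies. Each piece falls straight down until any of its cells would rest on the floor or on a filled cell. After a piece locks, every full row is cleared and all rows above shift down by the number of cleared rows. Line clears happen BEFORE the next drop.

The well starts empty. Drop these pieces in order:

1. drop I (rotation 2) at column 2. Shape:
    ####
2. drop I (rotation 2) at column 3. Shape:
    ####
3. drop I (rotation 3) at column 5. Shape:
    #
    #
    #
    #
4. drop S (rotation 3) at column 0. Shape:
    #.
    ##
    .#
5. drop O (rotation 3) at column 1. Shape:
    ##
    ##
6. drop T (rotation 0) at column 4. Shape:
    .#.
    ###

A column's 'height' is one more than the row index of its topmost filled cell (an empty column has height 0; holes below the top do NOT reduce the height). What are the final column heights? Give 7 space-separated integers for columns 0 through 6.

Drop 1: I rot2 at col 2 lands with bottom-row=0; cleared 0 line(s) (total 0); column heights now [0 0 1 1 1 1 0], max=1
Drop 2: I rot2 at col 3 lands with bottom-row=1; cleared 0 line(s) (total 0); column heights now [0 0 1 2 2 2 2], max=2
Drop 3: I rot3 at col 5 lands with bottom-row=2; cleared 0 line(s) (total 0); column heights now [0 0 1 2 2 6 2], max=6
Drop 4: S rot3 at col 0 lands with bottom-row=0; cleared 0 line(s) (total 0); column heights now [3 2 1 2 2 6 2], max=6
Drop 5: O rot3 at col 1 lands with bottom-row=2; cleared 0 line(s) (total 0); column heights now [3 4 4 2 2 6 2], max=6
Drop 6: T rot0 at col 4 lands with bottom-row=6; cleared 0 line(s) (total 0); column heights now [3 4 4 2 7 8 7], max=8

Answer: 3 4 4 2 7 8 7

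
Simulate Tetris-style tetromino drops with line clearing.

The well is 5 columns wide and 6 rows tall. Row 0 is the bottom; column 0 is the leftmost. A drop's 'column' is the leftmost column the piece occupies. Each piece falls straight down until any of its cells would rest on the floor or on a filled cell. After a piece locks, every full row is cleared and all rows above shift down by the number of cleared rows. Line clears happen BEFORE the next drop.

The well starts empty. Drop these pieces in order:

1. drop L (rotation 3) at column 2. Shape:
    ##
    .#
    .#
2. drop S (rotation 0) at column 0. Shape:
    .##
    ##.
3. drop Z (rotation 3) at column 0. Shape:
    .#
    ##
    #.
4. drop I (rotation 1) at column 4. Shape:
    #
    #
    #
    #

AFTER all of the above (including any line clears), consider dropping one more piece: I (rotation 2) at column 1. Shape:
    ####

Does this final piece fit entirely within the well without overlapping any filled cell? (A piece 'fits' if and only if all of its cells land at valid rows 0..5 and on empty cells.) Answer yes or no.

Answer: yes

Derivation:
Drop 1: L rot3 at col 2 lands with bottom-row=0; cleared 0 line(s) (total 0); column heights now [0 0 3 3 0], max=3
Drop 2: S rot0 at col 0 lands with bottom-row=2; cleared 0 line(s) (total 0); column heights now [3 4 4 3 0], max=4
Drop 3: Z rot3 at col 0 lands with bottom-row=3; cleared 0 line(s) (total 0); column heights now [5 6 4 3 0], max=6
Drop 4: I rot1 at col 4 lands with bottom-row=0; cleared 1 line(s) (total 1); column heights now [4 5 3 2 3], max=5
Test piece I rot2 at col 1 (width 4): heights before test = [4 5 3 2 3]; fits = True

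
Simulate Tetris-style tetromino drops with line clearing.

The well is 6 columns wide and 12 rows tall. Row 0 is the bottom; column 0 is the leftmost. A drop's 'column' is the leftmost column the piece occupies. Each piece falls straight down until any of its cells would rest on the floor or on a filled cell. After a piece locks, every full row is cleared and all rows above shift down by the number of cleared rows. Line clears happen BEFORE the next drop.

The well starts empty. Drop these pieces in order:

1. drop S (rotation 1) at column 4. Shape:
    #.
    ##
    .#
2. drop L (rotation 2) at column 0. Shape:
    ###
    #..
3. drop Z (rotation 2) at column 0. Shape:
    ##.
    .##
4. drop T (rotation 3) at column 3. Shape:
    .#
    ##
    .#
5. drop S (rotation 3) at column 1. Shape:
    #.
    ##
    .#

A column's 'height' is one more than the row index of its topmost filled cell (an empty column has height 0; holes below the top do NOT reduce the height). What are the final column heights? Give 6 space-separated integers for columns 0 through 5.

Answer: 4 6 5 5 6 2

Derivation:
Drop 1: S rot1 at col 4 lands with bottom-row=0; cleared 0 line(s) (total 0); column heights now [0 0 0 0 3 2], max=3
Drop 2: L rot2 at col 0 lands with bottom-row=0; cleared 0 line(s) (total 0); column heights now [2 2 2 0 3 2], max=3
Drop 3: Z rot2 at col 0 lands with bottom-row=2; cleared 0 line(s) (total 0); column heights now [4 4 3 0 3 2], max=4
Drop 4: T rot3 at col 3 lands with bottom-row=3; cleared 0 line(s) (total 0); column heights now [4 4 3 5 6 2], max=6
Drop 5: S rot3 at col 1 lands with bottom-row=3; cleared 0 line(s) (total 0); column heights now [4 6 5 5 6 2], max=6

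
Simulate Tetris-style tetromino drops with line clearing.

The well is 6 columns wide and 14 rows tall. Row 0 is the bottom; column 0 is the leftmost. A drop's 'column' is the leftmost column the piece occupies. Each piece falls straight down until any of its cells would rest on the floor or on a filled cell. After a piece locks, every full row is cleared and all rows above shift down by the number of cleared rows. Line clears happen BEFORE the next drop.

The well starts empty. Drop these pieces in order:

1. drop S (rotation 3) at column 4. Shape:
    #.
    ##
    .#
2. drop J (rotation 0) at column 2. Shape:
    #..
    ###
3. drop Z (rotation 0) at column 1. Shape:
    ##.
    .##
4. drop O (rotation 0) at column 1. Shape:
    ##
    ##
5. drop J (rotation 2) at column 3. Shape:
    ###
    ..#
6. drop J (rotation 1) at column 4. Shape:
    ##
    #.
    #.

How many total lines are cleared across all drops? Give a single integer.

Drop 1: S rot3 at col 4 lands with bottom-row=0; cleared 0 line(s) (total 0); column heights now [0 0 0 0 3 2], max=3
Drop 2: J rot0 at col 2 lands with bottom-row=3; cleared 0 line(s) (total 0); column heights now [0 0 5 4 4 2], max=5
Drop 3: Z rot0 at col 1 lands with bottom-row=5; cleared 0 line(s) (total 0); column heights now [0 7 7 6 4 2], max=7
Drop 4: O rot0 at col 1 lands with bottom-row=7; cleared 0 line(s) (total 0); column heights now [0 9 9 6 4 2], max=9
Drop 5: J rot2 at col 3 lands with bottom-row=5; cleared 0 line(s) (total 0); column heights now [0 9 9 7 7 7], max=9
Drop 6: J rot1 at col 4 lands with bottom-row=7; cleared 0 line(s) (total 0); column heights now [0 9 9 7 10 10], max=10

Answer: 0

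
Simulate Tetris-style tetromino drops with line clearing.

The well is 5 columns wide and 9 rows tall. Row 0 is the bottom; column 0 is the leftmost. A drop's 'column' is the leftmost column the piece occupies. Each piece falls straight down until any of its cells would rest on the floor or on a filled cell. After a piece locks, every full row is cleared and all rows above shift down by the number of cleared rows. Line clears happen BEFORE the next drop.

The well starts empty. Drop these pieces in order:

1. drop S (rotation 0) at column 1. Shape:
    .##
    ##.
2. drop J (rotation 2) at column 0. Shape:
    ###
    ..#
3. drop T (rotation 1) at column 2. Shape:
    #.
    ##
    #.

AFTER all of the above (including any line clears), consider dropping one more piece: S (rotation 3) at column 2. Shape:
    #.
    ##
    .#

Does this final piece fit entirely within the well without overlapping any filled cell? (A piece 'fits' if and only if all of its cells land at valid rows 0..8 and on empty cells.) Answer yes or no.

Answer: yes

Derivation:
Drop 1: S rot0 at col 1 lands with bottom-row=0; cleared 0 line(s) (total 0); column heights now [0 1 2 2 0], max=2
Drop 2: J rot2 at col 0 lands with bottom-row=2; cleared 0 line(s) (total 0); column heights now [4 4 4 2 0], max=4
Drop 3: T rot1 at col 2 lands with bottom-row=4; cleared 0 line(s) (total 0); column heights now [4 4 7 6 0], max=7
Test piece S rot3 at col 2 (width 2): heights before test = [4 4 7 6 0]; fits = True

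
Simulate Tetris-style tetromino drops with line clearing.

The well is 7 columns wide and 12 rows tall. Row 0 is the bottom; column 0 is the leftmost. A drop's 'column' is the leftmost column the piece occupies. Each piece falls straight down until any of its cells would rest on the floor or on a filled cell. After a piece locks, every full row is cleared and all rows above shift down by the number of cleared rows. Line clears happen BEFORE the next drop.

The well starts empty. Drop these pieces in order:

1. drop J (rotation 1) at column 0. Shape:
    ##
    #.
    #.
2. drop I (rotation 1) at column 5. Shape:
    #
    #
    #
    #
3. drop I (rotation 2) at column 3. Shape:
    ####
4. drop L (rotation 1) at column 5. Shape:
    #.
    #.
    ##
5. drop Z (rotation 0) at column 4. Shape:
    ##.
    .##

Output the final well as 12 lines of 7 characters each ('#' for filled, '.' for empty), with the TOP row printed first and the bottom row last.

Answer: .......
.......
....##.
.....##
.....#.
.....#.
.....##
...####
.....#.
##...#.
#....#.
#....#.

Derivation:
Drop 1: J rot1 at col 0 lands with bottom-row=0; cleared 0 line(s) (total 0); column heights now [3 3 0 0 0 0 0], max=3
Drop 2: I rot1 at col 5 lands with bottom-row=0; cleared 0 line(s) (total 0); column heights now [3 3 0 0 0 4 0], max=4
Drop 3: I rot2 at col 3 lands with bottom-row=4; cleared 0 line(s) (total 0); column heights now [3 3 0 5 5 5 5], max=5
Drop 4: L rot1 at col 5 lands with bottom-row=5; cleared 0 line(s) (total 0); column heights now [3 3 0 5 5 8 6], max=8
Drop 5: Z rot0 at col 4 lands with bottom-row=8; cleared 0 line(s) (total 0); column heights now [3 3 0 5 10 10 9], max=10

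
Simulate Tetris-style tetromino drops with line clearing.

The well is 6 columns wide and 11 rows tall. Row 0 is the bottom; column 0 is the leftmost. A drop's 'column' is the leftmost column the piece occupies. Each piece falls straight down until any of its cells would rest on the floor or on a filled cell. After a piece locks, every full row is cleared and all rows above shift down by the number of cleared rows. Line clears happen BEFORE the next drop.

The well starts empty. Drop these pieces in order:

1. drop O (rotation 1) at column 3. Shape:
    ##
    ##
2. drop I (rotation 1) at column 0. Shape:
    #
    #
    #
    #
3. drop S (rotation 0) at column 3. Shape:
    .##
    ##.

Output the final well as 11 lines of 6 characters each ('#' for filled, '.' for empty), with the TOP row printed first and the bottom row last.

Drop 1: O rot1 at col 3 lands with bottom-row=0; cleared 0 line(s) (total 0); column heights now [0 0 0 2 2 0], max=2
Drop 2: I rot1 at col 0 lands with bottom-row=0; cleared 0 line(s) (total 0); column heights now [4 0 0 2 2 0], max=4
Drop 3: S rot0 at col 3 lands with bottom-row=2; cleared 0 line(s) (total 0); column heights now [4 0 0 3 4 4], max=4

Answer: ......
......
......
......
......
......
......
#...##
#..##.
#..##.
#..##.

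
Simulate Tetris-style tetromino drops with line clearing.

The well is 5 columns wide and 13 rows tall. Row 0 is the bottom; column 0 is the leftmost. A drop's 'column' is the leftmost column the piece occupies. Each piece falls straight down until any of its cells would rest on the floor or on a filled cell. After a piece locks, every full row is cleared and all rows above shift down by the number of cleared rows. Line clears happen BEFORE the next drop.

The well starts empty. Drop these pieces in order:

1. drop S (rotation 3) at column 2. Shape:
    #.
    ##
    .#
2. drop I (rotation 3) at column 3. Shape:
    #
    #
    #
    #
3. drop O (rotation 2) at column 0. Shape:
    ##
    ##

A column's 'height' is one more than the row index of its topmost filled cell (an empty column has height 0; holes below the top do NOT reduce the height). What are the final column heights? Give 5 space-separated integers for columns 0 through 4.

Drop 1: S rot3 at col 2 lands with bottom-row=0; cleared 0 line(s) (total 0); column heights now [0 0 3 2 0], max=3
Drop 2: I rot3 at col 3 lands with bottom-row=2; cleared 0 line(s) (total 0); column heights now [0 0 3 6 0], max=6
Drop 3: O rot2 at col 0 lands with bottom-row=0; cleared 0 line(s) (total 0); column heights now [2 2 3 6 0], max=6

Answer: 2 2 3 6 0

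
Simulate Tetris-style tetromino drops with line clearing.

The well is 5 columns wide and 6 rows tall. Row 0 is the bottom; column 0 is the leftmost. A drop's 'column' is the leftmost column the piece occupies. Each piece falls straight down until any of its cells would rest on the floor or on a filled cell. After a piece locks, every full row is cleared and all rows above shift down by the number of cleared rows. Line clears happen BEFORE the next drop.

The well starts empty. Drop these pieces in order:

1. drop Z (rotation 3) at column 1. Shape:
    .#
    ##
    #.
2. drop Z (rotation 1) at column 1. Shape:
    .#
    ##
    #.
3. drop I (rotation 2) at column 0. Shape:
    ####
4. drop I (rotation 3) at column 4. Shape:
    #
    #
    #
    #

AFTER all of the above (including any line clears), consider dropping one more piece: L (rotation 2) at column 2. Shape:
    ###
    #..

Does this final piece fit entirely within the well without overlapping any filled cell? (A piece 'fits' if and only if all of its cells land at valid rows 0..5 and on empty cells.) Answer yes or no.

Drop 1: Z rot3 at col 1 lands with bottom-row=0; cleared 0 line(s) (total 0); column heights now [0 2 3 0 0], max=3
Drop 2: Z rot1 at col 1 lands with bottom-row=2; cleared 0 line(s) (total 0); column heights now [0 4 5 0 0], max=5
Drop 3: I rot2 at col 0 lands with bottom-row=5; cleared 0 line(s) (total 0); column heights now [6 6 6 6 0], max=6
Drop 4: I rot3 at col 4 lands with bottom-row=0; cleared 0 line(s) (total 0); column heights now [6 6 6 6 4], max=6
Test piece L rot2 at col 2 (width 3): heights before test = [6 6 6 6 4]; fits = False

Answer: no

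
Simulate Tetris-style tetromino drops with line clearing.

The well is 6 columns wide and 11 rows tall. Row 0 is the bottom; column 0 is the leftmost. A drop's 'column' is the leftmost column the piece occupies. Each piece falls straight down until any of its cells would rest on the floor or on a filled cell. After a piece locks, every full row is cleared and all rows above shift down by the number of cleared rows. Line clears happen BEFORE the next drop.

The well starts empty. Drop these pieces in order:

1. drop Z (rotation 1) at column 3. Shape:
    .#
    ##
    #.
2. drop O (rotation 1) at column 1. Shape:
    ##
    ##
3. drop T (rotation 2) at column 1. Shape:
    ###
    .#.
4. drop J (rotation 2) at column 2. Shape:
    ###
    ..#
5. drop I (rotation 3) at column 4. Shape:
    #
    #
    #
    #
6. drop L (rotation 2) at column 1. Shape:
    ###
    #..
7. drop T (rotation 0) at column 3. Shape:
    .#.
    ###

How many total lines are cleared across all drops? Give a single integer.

Drop 1: Z rot1 at col 3 lands with bottom-row=0; cleared 0 line(s) (total 0); column heights now [0 0 0 2 3 0], max=3
Drop 2: O rot1 at col 1 lands with bottom-row=0; cleared 0 line(s) (total 0); column heights now [0 2 2 2 3 0], max=3
Drop 3: T rot2 at col 1 lands with bottom-row=2; cleared 0 line(s) (total 0); column heights now [0 4 4 4 3 0], max=4
Drop 4: J rot2 at col 2 lands with bottom-row=3; cleared 0 line(s) (total 0); column heights now [0 4 5 5 5 0], max=5
Drop 5: I rot3 at col 4 lands with bottom-row=5; cleared 0 line(s) (total 0); column heights now [0 4 5 5 9 0], max=9
Drop 6: L rot2 at col 1 lands with bottom-row=4; cleared 0 line(s) (total 0); column heights now [0 6 6 6 9 0], max=9
Drop 7: T rot0 at col 3 lands with bottom-row=9; cleared 0 line(s) (total 0); column heights now [0 6 6 10 11 10], max=11

Answer: 0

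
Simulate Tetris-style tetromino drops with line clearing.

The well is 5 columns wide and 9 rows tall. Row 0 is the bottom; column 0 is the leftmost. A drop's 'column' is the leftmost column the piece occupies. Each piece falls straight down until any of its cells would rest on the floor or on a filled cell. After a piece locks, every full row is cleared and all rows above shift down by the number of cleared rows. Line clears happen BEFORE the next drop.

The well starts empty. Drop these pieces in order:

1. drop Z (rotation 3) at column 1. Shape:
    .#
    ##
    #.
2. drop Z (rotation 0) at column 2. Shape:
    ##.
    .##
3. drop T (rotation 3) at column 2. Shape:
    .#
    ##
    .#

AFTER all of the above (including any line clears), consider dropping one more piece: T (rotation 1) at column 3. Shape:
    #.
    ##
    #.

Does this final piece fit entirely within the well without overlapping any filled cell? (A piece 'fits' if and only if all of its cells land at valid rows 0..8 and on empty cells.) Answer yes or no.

Drop 1: Z rot3 at col 1 lands with bottom-row=0; cleared 0 line(s) (total 0); column heights now [0 2 3 0 0], max=3
Drop 2: Z rot0 at col 2 lands with bottom-row=2; cleared 0 line(s) (total 0); column heights now [0 2 4 4 3], max=4
Drop 3: T rot3 at col 2 lands with bottom-row=4; cleared 0 line(s) (total 0); column heights now [0 2 6 7 3], max=7
Test piece T rot1 at col 3 (width 2): heights before test = [0 2 6 7 3]; fits = False

Answer: no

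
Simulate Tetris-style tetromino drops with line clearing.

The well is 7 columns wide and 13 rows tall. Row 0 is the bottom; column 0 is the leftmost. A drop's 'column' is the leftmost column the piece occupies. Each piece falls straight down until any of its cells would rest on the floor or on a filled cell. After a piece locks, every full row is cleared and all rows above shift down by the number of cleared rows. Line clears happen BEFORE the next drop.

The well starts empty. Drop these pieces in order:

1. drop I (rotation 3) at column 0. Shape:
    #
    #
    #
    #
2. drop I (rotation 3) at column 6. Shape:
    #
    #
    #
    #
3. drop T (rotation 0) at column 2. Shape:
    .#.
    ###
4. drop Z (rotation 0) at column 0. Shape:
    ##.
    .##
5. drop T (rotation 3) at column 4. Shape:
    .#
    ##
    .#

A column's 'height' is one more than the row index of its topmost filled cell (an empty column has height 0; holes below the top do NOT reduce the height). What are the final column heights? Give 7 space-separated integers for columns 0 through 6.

Answer: 5 5 4 2 2 3 4

Derivation:
Drop 1: I rot3 at col 0 lands with bottom-row=0; cleared 0 line(s) (total 0); column heights now [4 0 0 0 0 0 0], max=4
Drop 2: I rot3 at col 6 lands with bottom-row=0; cleared 0 line(s) (total 0); column heights now [4 0 0 0 0 0 4], max=4
Drop 3: T rot0 at col 2 lands with bottom-row=0; cleared 0 line(s) (total 0); column heights now [4 0 1 2 1 0 4], max=4
Drop 4: Z rot0 at col 0 lands with bottom-row=3; cleared 0 line(s) (total 0); column heights now [5 5 4 2 1 0 4], max=5
Drop 5: T rot3 at col 4 lands with bottom-row=0; cleared 0 line(s) (total 0); column heights now [5 5 4 2 2 3 4], max=5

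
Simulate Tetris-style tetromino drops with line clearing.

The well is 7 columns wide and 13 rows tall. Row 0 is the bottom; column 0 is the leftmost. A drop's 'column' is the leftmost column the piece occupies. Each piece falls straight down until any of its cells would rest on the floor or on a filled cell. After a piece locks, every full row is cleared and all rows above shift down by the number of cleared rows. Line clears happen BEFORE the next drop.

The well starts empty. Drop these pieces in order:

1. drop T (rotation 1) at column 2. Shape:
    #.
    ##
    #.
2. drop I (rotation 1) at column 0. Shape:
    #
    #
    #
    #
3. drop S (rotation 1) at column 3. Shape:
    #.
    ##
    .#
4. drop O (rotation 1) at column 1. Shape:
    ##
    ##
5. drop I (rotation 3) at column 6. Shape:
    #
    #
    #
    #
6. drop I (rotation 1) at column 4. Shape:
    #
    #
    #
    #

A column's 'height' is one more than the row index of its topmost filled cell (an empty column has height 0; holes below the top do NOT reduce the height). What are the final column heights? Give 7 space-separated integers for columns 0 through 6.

Drop 1: T rot1 at col 2 lands with bottom-row=0; cleared 0 line(s) (total 0); column heights now [0 0 3 2 0 0 0], max=3
Drop 2: I rot1 at col 0 lands with bottom-row=0; cleared 0 line(s) (total 0); column heights now [4 0 3 2 0 0 0], max=4
Drop 3: S rot1 at col 3 lands with bottom-row=1; cleared 0 line(s) (total 0); column heights now [4 0 3 4 3 0 0], max=4
Drop 4: O rot1 at col 1 lands with bottom-row=3; cleared 0 line(s) (total 0); column heights now [4 5 5 4 3 0 0], max=5
Drop 5: I rot3 at col 6 lands with bottom-row=0; cleared 0 line(s) (total 0); column heights now [4 5 5 4 3 0 4], max=5
Drop 6: I rot1 at col 4 lands with bottom-row=3; cleared 0 line(s) (total 0); column heights now [4 5 5 4 7 0 4], max=7

Answer: 4 5 5 4 7 0 4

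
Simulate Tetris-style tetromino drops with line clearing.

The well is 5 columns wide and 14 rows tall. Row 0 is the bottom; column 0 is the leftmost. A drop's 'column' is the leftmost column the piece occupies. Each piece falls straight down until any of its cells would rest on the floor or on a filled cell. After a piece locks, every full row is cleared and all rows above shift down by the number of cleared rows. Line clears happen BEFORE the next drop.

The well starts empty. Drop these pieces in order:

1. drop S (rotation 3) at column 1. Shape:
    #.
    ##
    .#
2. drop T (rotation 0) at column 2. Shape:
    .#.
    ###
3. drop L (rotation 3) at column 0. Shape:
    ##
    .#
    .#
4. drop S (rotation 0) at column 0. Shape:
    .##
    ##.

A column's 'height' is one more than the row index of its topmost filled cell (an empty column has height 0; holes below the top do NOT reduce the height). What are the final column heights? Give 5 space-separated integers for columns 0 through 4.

Drop 1: S rot3 at col 1 lands with bottom-row=0; cleared 0 line(s) (total 0); column heights now [0 3 2 0 0], max=3
Drop 2: T rot0 at col 2 lands with bottom-row=2; cleared 0 line(s) (total 0); column heights now [0 3 3 4 3], max=4
Drop 3: L rot3 at col 0 lands with bottom-row=3; cleared 0 line(s) (total 0); column heights now [6 6 3 4 3], max=6
Drop 4: S rot0 at col 0 lands with bottom-row=6; cleared 0 line(s) (total 0); column heights now [7 8 8 4 3], max=8

Answer: 7 8 8 4 3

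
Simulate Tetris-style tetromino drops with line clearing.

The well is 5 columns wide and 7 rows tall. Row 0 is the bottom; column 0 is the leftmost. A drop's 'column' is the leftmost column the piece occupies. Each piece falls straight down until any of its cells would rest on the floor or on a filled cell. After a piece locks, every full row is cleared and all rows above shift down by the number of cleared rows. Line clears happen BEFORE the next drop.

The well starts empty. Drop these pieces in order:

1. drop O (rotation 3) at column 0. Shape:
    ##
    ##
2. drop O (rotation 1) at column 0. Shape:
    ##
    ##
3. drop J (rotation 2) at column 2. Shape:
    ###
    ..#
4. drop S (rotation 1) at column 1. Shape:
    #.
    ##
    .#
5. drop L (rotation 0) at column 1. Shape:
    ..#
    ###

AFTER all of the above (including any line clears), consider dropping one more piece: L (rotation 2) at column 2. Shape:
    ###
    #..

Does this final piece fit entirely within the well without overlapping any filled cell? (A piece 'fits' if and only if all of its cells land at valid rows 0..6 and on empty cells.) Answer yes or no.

Answer: no

Derivation:
Drop 1: O rot3 at col 0 lands with bottom-row=0; cleared 0 line(s) (total 0); column heights now [2 2 0 0 0], max=2
Drop 2: O rot1 at col 0 lands with bottom-row=2; cleared 0 line(s) (total 0); column heights now [4 4 0 0 0], max=4
Drop 3: J rot2 at col 2 lands with bottom-row=0; cleared 1 line(s) (total 1); column heights now [3 3 0 0 1], max=3
Drop 4: S rot1 at col 1 lands with bottom-row=2; cleared 0 line(s) (total 1); column heights now [3 5 4 0 1], max=5
Drop 5: L rot0 at col 1 lands with bottom-row=5; cleared 0 line(s) (total 1); column heights now [3 6 6 7 1], max=7
Test piece L rot2 at col 2 (width 3): heights before test = [3 6 6 7 1]; fits = False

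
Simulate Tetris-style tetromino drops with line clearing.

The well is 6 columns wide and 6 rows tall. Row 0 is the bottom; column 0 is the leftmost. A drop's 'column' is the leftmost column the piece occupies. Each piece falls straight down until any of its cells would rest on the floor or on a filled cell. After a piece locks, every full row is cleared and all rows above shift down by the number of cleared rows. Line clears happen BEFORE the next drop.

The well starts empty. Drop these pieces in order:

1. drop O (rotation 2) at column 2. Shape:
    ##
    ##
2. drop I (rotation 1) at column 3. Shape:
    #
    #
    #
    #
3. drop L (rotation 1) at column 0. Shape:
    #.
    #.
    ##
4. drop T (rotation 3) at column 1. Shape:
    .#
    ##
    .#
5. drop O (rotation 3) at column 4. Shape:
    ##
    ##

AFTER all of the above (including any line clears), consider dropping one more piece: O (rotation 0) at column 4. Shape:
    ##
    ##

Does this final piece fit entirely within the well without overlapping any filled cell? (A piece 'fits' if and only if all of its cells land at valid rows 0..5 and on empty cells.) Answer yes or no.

Drop 1: O rot2 at col 2 lands with bottom-row=0; cleared 0 line(s) (total 0); column heights now [0 0 2 2 0 0], max=2
Drop 2: I rot1 at col 3 lands with bottom-row=2; cleared 0 line(s) (total 0); column heights now [0 0 2 6 0 0], max=6
Drop 3: L rot1 at col 0 lands with bottom-row=0; cleared 0 line(s) (total 0); column heights now [3 1 2 6 0 0], max=6
Drop 4: T rot3 at col 1 lands with bottom-row=2; cleared 0 line(s) (total 0); column heights now [3 4 5 6 0 0], max=6
Drop 5: O rot3 at col 4 lands with bottom-row=0; cleared 1 line(s) (total 1); column heights now [2 3 4 5 1 1], max=5
Test piece O rot0 at col 4 (width 2): heights before test = [2 3 4 5 1 1]; fits = True

Answer: yes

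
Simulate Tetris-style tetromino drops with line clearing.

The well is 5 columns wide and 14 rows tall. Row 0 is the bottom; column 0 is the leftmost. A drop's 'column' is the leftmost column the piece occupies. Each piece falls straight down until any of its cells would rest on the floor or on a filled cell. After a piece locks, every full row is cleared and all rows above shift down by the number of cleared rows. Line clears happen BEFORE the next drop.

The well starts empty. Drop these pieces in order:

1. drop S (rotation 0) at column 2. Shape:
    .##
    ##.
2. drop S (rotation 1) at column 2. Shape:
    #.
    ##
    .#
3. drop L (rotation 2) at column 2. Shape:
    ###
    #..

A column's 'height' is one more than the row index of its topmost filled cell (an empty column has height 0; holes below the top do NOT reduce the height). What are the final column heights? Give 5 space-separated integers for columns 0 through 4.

Drop 1: S rot0 at col 2 lands with bottom-row=0; cleared 0 line(s) (total 0); column heights now [0 0 1 2 2], max=2
Drop 2: S rot1 at col 2 lands with bottom-row=2; cleared 0 line(s) (total 0); column heights now [0 0 5 4 2], max=5
Drop 3: L rot2 at col 2 lands with bottom-row=5; cleared 0 line(s) (total 0); column heights now [0 0 7 7 7], max=7

Answer: 0 0 7 7 7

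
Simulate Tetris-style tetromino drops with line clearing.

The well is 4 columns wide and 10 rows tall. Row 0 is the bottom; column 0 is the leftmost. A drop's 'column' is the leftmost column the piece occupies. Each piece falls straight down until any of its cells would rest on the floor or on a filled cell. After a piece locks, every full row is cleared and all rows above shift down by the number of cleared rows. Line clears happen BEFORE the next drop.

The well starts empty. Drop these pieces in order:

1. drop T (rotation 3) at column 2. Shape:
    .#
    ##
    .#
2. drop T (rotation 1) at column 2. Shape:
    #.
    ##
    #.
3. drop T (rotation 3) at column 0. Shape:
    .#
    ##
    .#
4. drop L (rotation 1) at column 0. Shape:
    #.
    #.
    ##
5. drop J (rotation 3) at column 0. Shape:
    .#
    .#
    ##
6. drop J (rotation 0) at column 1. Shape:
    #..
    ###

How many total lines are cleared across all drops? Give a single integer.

Drop 1: T rot3 at col 2 lands with bottom-row=0; cleared 0 line(s) (total 0); column heights now [0 0 2 3], max=3
Drop 2: T rot1 at col 2 lands with bottom-row=2; cleared 0 line(s) (total 0); column heights now [0 0 5 4], max=5
Drop 3: T rot3 at col 0 lands with bottom-row=0; cleared 1 line(s) (total 1); column heights now [0 2 4 3], max=4
Drop 4: L rot1 at col 0 lands with bottom-row=2; cleared 1 line(s) (total 2); column heights now [4 2 3 2], max=4
Drop 5: J rot3 at col 0 lands with bottom-row=4; cleared 0 line(s) (total 2); column heights now [5 7 3 2], max=7
Drop 6: J rot0 at col 1 lands with bottom-row=7; cleared 0 line(s) (total 2); column heights now [5 9 8 8], max=9

Answer: 2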